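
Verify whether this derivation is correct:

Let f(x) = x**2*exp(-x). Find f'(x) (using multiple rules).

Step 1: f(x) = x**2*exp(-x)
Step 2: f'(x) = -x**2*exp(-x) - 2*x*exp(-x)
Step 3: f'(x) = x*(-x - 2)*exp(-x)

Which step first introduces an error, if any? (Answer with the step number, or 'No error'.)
Step 2

Step 2 is incorrect due to a sign flip.
The step shows: -x**2*exp(-x) - 2*x*exp(-x)
The correct value should be: -x**2*exp(-x) + 2*x*exp(-x)

Explanation: The sign of one term was flipped: the term 2*x*exp(-x) was incorrectly written as -2*x*exp(-x)
The later steps are derived from this incorrect expression, so the error originates in Step 2.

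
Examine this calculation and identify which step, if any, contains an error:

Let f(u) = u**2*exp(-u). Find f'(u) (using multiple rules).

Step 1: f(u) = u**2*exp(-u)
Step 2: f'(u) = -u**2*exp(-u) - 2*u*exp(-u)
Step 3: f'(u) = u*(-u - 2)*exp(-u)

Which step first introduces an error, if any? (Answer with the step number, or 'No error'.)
Step 2

Step 2 is incorrect due to a sign flip.
The step shows: -u**2*exp(-u) - 2*u*exp(-u)
The correct value should be: -u**2*exp(-u) + 2*u*exp(-u)

Explanation: The sign of one term was flipped: the term 2*u*exp(-u) was incorrectly written as -2*u*exp(-u)
The later steps are derived from this incorrect expression, so the error originates in Step 2.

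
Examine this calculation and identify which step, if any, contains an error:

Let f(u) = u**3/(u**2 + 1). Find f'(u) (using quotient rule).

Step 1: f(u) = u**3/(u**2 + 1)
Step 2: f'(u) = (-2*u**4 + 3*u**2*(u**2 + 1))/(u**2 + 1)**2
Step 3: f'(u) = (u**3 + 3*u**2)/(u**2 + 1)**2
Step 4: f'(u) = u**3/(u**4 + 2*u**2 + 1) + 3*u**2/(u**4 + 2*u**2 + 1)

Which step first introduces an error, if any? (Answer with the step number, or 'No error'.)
Step 3

Step 3 is incorrect due to a wrong exponent.
The step shows: (u**3 + 3*u**2)/(u**2 + 1)**2
The correct value should be: (u**4 + 3*u**2)/(u**2 + 1)**2

Explanation: The exponent 4 on u was incorrectly written as 3: the term (u**4 + 3*u**2)/(u**2 + 1)**2 was incorrectly written as (u**3 + 3*u**2)/(u**2 + 1)**2
The later steps are derived from this incorrect expression, so the error originates in Step 3.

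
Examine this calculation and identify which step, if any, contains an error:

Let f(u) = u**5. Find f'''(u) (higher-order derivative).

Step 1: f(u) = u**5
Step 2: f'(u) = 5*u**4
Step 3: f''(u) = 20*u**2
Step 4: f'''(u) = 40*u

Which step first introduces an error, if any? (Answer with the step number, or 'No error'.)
Step 3

Step 3 is incorrect due to a wrong exponent.
The step shows: 20*u**2
The correct value should be: 20*u**3

Explanation: The exponent 3 on u was incorrectly written as 2: the term 20*u**3 was incorrectly written as 20*u**2
The later steps are derived from this incorrect expression, so the error originates in Step 3.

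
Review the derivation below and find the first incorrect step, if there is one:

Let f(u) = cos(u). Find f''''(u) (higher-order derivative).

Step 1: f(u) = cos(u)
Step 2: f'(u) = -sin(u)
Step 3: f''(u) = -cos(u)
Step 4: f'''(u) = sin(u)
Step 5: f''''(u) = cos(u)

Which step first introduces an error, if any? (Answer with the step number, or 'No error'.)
No error

All steps in this derivation are correct.
The final answer f''''(u) = cos(u) is valid.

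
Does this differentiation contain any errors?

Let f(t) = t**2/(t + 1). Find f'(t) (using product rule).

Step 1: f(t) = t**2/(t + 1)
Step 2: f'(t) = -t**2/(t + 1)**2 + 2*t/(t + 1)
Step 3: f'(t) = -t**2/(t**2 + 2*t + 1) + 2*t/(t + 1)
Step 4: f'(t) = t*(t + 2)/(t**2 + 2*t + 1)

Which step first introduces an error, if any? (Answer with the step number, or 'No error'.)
No error

All steps in this derivation are correct.
The final answer f'(t) = t*(t + 2)/(t**2 + 2*t + 1) is valid.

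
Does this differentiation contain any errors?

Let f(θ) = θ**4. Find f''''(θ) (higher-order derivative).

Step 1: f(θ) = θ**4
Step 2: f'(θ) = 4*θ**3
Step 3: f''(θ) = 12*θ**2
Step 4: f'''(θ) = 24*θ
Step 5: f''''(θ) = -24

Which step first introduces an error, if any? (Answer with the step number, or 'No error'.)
Step 5

Step 5 is incorrect due to a sign flip.
The step shows: -24
The correct value should be: 24

Explanation: The sign of the whole expression was flipped: the term 24 was incorrectly written as -24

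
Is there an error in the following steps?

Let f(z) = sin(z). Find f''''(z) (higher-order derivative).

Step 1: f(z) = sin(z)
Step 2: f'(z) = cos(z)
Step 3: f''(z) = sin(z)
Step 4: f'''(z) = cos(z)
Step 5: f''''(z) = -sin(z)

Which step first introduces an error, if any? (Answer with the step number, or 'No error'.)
Step 3

Step 3 is incorrect due to a sign flip.
The step shows: sin(z)
The correct value should be: -sin(z)

Explanation: The sign of the whole expression was flipped: the term -sin(z) was incorrectly written as sin(z)
The later steps are derived from this incorrect expression, so the error originates in Step 3.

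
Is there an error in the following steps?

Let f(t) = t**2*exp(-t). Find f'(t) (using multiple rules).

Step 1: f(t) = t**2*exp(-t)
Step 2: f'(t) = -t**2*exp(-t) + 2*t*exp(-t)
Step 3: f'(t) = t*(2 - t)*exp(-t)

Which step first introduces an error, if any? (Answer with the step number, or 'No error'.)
No error

All steps in this derivation are correct.
The final answer f'(t) = t*(2 - t)*exp(-t) is valid.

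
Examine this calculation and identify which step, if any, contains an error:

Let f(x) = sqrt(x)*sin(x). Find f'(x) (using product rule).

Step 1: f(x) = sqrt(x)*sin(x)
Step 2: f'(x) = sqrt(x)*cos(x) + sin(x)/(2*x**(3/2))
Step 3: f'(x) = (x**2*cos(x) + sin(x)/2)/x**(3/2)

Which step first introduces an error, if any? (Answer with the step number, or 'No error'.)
Step 2

Step 2 is incorrect due to a wrong exponent.
The step shows: sqrt(x)*cos(x) + sin(x)/(2*x**(3/2))
The correct value should be: sqrt(x)*cos(x) + sin(x)/(2*sqrt(x))

Explanation: The exponent -1/2 on x was incorrectly written as -3/2: the term sin(x)/(2*sqrt(x)) was incorrectly written as sin(x)/(2*x**(3/2))
The later steps are derived from this incorrect expression, so the error originates in Step 2.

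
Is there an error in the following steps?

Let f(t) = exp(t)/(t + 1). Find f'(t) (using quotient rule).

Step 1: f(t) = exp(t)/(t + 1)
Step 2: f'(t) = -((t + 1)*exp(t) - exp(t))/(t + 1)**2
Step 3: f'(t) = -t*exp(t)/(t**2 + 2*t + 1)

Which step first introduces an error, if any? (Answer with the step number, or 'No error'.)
Step 2

Step 2 is incorrect due to a sign flip.
The step shows: -((t + 1)*exp(t) - exp(t))/(t + 1)**2
The correct value should be: ((t + 1)*exp(t) - exp(t))/(t + 1)**2

Explanation: The sign of the whole expression was flipped: the term ((t + 1)*exp(t) - exp(t))/(t + 1)**2 was incorrectly written as -((t + 1)*exp(t) - exp(t))/(t + 1)**2
The later steps are derived from this incorrect expression, so the error originates in Step 2.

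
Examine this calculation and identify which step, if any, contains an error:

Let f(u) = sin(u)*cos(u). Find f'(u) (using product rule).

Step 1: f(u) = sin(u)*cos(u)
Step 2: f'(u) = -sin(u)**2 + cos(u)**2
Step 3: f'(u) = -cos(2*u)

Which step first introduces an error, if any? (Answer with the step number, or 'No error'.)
Step 3

Step 3 is incorrect due to a sign flip.
The step shows: -cos(2*u)
The correct value should be: cos(2*u)

Explanation: The sign of the whole expression was flipped: the term cos(2*u) was incorrectly written as -cos(2*u)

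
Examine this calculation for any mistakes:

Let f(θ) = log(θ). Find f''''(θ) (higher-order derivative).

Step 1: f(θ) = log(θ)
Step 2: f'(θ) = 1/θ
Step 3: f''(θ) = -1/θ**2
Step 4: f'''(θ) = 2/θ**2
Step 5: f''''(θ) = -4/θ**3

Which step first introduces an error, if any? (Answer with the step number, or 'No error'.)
Step 4

Step 4 is incorrect due to a wrong exponent.
The step shows: 2/θ**2
The correct value should be: 2/θ**3

Explanation: The exponent -3 on θ was incorrectly written as -2: the term 2/θ**3 was incorrectly written as 2/θ**2
The later steps are derived from this incorrect expression, so the error originates in Step 4.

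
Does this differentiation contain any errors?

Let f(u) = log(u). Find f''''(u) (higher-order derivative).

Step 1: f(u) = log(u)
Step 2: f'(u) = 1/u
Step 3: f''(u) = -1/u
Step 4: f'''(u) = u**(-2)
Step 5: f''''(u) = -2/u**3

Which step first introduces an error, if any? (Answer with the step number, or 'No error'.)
Step 3

Step 3 is incorrect due to a wrong exponent.
The step shows: -1/u
The correct value should be: -1/u**2

Explanation: The exponent -2 on u was incorrectly written as -1: the term -1/u**2 was incorrectly written as -1/u
The later steps are derived from this incorrect expression, so the error originates in Step 3.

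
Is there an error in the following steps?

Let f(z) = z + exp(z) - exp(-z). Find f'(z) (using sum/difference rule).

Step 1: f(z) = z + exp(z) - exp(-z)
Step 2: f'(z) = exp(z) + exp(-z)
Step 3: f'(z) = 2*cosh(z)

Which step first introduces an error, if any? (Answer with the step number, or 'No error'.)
Step 2

Step 2 is incorrect due to a dropped term.
The step shows: exp(z) + exp(-z)
The correct value should be: exp(z) + 1 + exp(-z)

Explanation: A term was dropped: the term 1 was incorrectly omitted
The later steps are derived from this incorrect expression, so the error originates in Step 2.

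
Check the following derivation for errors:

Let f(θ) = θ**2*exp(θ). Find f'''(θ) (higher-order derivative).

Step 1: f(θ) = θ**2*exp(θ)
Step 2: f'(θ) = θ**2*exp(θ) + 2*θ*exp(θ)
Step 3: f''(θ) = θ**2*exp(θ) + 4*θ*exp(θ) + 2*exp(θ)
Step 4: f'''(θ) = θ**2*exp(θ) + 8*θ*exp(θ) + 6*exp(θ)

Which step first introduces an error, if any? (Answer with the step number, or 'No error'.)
Step 4

Step 4 is incorrect due to a wrong coefficient.
The step shows: θ**2*exp(θ) + 8*θ*exp(θ) + 6*exp(θ)
The correct value should be: θ**2*exp(θ) + 6*θ*exp(θ) + 6*exp(θ)

Explanation: The coefficient 6 was incorrectly written as 8: the term 6*θ*exp(θ) was incorrectly written as 8*θ*exp(θ)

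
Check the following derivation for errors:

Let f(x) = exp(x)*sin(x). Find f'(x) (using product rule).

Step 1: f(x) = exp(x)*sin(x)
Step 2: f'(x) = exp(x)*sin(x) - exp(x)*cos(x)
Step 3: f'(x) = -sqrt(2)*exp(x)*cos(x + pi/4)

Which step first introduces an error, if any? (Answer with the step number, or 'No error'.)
Step 2

Step 2 is incorrect due to a sign flip.
The step shows: exp(x)*sin(x) - exp(x)*cos(x)
The correct value should be: exp(x)*sin(x) + exp(x)*cos(x)

Explanation: The sign of one term was flipped: the term exp(x)*cos(x) was incorrectly written as -exp(x)*cos(x)
The later steps are derived from this incorrect expression, so the error originates in Step 2.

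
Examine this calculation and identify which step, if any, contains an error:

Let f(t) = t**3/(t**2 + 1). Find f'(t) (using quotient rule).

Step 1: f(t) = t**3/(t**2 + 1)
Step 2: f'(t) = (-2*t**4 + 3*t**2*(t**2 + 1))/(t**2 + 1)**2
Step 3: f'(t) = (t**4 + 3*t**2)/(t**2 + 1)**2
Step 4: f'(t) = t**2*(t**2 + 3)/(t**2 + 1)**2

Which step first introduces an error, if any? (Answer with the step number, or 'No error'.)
No error

All steps in this derivation are correct.
The final answer f'(t) = t**2*(t**2 + 3)/(t**2 + 1)**2 is valid.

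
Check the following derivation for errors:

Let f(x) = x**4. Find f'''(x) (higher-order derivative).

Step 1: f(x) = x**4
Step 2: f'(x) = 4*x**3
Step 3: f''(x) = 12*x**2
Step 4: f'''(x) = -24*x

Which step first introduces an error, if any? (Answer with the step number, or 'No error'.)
Step 4

Step 4 is incorrect due to a sign flip.
The step shows: -24*x
The correct value should be: 24*x

Explanation: The sign of the whole expression was flipped: the term 24*x was incorrectly written as -24*x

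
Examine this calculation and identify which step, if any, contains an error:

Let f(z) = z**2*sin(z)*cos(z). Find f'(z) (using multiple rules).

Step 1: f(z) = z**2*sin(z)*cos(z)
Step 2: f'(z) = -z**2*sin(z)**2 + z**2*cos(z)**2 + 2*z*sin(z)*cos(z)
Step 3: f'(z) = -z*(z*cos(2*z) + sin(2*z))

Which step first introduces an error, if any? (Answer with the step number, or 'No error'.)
Step 3

Step 3 is incorrect due to a sign flip.
The step shows: -z*(z*cos(2*z) + sin(2*z))
The correct value should be: z*(z*cos(2*z) + sin(2*z))

Explanation: The sign of the whole expression was flipped: the term z*(z*cos(2*z) + sin(2*z)) was incorrectly written as -z*(z*cos(2*z) + sin(2*z))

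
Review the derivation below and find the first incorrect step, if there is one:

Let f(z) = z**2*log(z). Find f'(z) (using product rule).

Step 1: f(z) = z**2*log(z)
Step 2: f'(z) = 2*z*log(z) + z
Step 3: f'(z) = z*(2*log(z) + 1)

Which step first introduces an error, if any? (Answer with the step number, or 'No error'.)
No error

All steps in this derivation are correct.
The final answer f'(z) = z*(2*log(z) + 1) is valid.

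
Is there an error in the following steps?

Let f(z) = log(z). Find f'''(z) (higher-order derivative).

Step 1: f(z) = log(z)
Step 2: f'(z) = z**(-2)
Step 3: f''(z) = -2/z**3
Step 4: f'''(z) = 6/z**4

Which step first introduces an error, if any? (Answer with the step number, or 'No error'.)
Step 2

Step 2 is incorrect due to a wrong exponent.
The step shows: z**(-2)
The correct value should be: 1/z

Explanation: The exponent -1 on z was incorrectly written as -2: the term 1/z was incorrectly written as z**(-2)
The later steps are derived from this incorrect expression, so the error originates in Step 2.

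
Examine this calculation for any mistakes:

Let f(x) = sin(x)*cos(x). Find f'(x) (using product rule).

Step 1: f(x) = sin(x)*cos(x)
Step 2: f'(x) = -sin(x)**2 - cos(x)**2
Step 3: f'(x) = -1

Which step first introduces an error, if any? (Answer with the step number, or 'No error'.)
Step 2

Step 2 is incorrect due to a sign flip.
The step shows: -sin(x)**2 - cos(x)**2
The correct value should be: -sin(x)**2 + cos(x)**2

Explanation: The sign of one term was flipped: the term cos(x)**2 was incorrectly written as -cos(x)**2
The later steps are derived from this incorrect expression, so the error originates in Step 2.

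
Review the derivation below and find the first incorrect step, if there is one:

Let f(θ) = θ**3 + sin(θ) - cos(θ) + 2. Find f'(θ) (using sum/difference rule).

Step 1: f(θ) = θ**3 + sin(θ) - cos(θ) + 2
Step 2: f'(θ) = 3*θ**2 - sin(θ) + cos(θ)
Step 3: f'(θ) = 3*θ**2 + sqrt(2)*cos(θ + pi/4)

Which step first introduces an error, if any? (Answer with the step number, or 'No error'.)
Step 2

Step 2 is incorrect due to a sign flip.
The step shows: 3*θ**2 - sin(θ) + cos(θ)
The correct value should be: 3*θ**2 + sin(θ) + cos(θ)

Explanation: The sign of one term was flipped: the term sin(θ) was incorrectly written as -sin(θ)
The later steps are derived from this incorrect expression, so the error originates in Step 2.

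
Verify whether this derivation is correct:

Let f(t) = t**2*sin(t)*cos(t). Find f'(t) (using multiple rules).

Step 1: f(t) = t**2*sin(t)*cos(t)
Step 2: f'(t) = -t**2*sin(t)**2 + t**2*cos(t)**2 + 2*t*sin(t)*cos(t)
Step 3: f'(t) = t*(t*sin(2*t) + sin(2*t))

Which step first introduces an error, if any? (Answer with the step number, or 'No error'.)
Step 3

Step 3 is incorrect due to a wrong trig function.
The step shows: t*(t*sin(2*t) + sin(2*t))
The correct value should be: t*(t*cos(2*t) + sin(2*t))

Explanation: cos(2*t) was incorrectly written as sin(2*t): the term t*(t*cos(2*t) + sin(2*t)) was incorrectly written as t*(t*sin(2*t) + sin(2*t))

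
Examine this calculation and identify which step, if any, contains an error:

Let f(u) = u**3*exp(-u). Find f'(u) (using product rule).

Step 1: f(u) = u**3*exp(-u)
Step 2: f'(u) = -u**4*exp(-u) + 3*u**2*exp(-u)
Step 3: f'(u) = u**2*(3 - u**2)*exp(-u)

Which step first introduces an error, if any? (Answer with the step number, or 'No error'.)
Step 2

Step 2 is incorrect due to a wrong exponent.
The step shows: -u**4*exp(-u) + 3*u**2*exp(-u)
The correct value should be: -u**3*exp(-u) + 3*u**2*exp(-u)

Explanation: The exponent 3 on u was incorrectly written as 4: the term -u**3*exp(-u) was incorrectly written as -u**4*exp(-u)
The later steps are derived from this incorrect expression, so the error originates in Step 2.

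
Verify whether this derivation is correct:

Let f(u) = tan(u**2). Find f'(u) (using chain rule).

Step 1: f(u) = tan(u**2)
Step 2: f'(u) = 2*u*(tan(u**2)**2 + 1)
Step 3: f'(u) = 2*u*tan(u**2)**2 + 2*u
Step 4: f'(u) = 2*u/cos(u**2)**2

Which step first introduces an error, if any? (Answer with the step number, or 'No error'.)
No error

All steps in this derivation are correct.
The final answer f'(u) = 2*u/cos(u**2)**2 is valid.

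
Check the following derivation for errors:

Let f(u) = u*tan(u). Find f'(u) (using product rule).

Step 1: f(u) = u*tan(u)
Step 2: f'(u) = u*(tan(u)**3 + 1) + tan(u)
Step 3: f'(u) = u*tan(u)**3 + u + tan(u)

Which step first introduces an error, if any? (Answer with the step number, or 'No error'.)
Step 2

Step 2 is incorrect due to a wrong exponent.
The step shows: u*(tan(u)**3 + 1) + tan(u)
The correct value should be: u*(tan(u)**2 + 1) + tan(u)

Explanation: The exponent 2 on tan(u) was incorrectly written as 3: the term u*(tan(u)**2 + 1) was incorrectly written as u*(tan(u)**3 + 1)
The later steps are derived from this incorrect expression, so the error originates in Step 2.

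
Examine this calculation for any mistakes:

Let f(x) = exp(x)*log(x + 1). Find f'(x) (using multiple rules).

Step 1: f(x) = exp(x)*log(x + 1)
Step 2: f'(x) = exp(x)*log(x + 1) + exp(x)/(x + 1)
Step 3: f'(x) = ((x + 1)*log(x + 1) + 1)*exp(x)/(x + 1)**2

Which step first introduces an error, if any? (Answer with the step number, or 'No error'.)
Step 3

Step 3 is incorrect due to a wrong exponent.
The step shows: ((x + 1)*log(x + 1) + 1)*exp(x)/(x + 1)**2
The correct value should be: ((x + 1)*log(x + 1) + 1)*exp(x)/(x + 1)

Explanation: The exponent -1 on x + 1 was incorrectly written as -2: the term ((x + 1)*log(x + 1) + 1)*exp(x)/(x + 1) was incorrectly written as ((x + 1)*log(x + 1) + 1)*exp(x)/(x + 1)**2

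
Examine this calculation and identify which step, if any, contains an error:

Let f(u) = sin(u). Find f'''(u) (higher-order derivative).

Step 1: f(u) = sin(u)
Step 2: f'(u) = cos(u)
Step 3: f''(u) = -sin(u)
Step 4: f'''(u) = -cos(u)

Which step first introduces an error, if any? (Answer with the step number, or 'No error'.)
No error

All steps in this derivation are correct.
The final answer f'''(u) = -cos(u) is valid.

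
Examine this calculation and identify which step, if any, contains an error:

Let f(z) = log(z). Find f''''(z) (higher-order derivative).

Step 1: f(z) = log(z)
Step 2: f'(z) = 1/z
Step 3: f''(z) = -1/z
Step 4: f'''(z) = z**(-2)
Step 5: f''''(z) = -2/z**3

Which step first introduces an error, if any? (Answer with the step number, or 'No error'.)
Step 3

Step 3 is incorrect due to a wrong exponent.
The step shows: -1/z
The correct value should be: -1/z**2

Explanation: The exponent -2 on z was incorrectly written as -1: the term -1/z**2 was incorrectly written as -1/z
The later steps are derived from this incorrect expression, so the error originates in Step 3.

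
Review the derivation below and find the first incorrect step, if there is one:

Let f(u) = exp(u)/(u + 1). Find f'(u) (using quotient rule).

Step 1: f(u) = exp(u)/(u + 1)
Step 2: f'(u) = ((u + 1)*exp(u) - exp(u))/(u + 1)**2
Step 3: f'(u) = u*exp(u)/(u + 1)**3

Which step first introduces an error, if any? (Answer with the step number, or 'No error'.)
Step 3

Step 3 is incorrect due to a wrong exponent.
The step shows: u*exp(u)/(u + 1)**3
The correct value should be: u*exp(u)/(u + 1)**2

Explanation: The exponent -2 on u + 1 was incorrectly written as -3: the term u*exp(u)/(u + 1)**2 was incorrectly written as u*exp(u)/(u + 1)**3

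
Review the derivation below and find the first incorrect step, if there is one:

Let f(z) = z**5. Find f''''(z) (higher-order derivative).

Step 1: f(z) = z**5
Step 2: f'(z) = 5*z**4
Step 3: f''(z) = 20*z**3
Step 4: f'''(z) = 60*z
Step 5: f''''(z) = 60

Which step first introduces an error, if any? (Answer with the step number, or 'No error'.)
Step 4

Step 4 is incorrect due to a wrong exponent.
The step shows: 60*z
The correct value should be: 60*z**2

Explanation: The exponent 2 on z was incorrectly written as 1: the term 60*z**2 was incorrectly written as 60*z
The later steps are derived from this incorrect expression, so the error originates in Step 4.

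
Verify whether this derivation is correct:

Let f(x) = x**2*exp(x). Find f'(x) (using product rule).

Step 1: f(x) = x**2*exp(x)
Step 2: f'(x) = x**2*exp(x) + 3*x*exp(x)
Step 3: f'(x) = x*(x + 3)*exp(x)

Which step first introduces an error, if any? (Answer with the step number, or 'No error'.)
Step 2

Step 2 is incorrect due to a wrong coefficient.
The step shows: x**2*exp(x) + 3*x*exp(x)
The correct value should be: x**2*exp(x) + 2*x*exp(x)

Explanation: The coefficient 2 was incorrectly written as 3: the term 2*x*exp(x) was incorrectly written as 3*x*exp(x)
The later steps are derived from this incorrect expression, so the error originates in Step 2.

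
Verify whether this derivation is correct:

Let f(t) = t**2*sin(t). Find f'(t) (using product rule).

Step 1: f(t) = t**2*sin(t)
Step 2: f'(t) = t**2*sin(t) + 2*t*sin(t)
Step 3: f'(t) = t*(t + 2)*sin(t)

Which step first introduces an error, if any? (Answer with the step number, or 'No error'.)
Step 2

Step 2 is incorrect due to a wrong trig function.
The step shows: t**2*sin(t) + 2*t*sin(t)
The correct value should be: t**2*cos(t) + 2*t*sin(t)

Explanation: cos(t) was incorrectly written as sin(t): the term t**2*cos(t) was incorrectly written as t**2*sin(t)
The later steps are derived from this incorrect expression, so the error originates in Step 2.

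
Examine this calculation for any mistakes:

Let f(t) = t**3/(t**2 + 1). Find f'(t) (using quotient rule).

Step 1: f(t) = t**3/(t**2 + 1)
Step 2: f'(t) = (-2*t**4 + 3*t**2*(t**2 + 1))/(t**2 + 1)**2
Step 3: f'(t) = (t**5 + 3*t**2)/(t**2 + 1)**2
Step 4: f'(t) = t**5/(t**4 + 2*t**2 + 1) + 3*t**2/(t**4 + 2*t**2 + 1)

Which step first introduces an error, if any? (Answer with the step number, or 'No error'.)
Step 3

Step 3 is incorrect due to a wrong exponent.
The step shows: (t**5 + 3*t**2)/(t**2 + 1)**2
The correct value should be: (t**4 + 3*t**2)/(t**2 + 1)**2

Explanation: The exponent 4 on t was incorrectly written as 5: the term (t**4 + 3*t**2)/(t**2 + 1)**2 was incorrectly written as (t**5 + 3*t**2)/(t**2 + 1)**2
The later steps are derived from this incorrect expression, so the error originates in Step 3.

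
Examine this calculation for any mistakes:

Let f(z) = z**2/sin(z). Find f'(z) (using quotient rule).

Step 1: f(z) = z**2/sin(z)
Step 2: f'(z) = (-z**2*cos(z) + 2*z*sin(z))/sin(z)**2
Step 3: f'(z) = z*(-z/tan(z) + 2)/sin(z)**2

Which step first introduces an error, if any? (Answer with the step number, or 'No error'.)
Step 3

Step 3 is incorrect due to a wrong exponent.
The step shows: z*(-z/tan(z) + 2)/sin(z)**2
The correct value should be: z*(-z/tan(z) + 2)/sin(z)

Explanation: The exponent -1 on sin(z) was incorrectly written as -2: the term z*(-z/tan(z) + 2)/sin(z) was incorrectly written as z*(-z/tan(z) + 2)/sin(z)**2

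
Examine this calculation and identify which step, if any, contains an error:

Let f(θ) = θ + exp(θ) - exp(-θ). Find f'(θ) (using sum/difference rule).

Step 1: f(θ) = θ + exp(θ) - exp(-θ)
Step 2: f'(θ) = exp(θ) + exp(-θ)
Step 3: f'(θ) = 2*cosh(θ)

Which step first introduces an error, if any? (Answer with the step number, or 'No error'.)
Step 2

Step 2 is incorrect due to a dropped term.
The step shows: exp(θ) + exp(-θ)
The correct value should be: exp(θ) + 1 + exp(-θ)

Explanation: A term was dropped: the term 1 was incorrectly omitted
The later steps are derived from this incorrect expression, so the error originates in Step 2.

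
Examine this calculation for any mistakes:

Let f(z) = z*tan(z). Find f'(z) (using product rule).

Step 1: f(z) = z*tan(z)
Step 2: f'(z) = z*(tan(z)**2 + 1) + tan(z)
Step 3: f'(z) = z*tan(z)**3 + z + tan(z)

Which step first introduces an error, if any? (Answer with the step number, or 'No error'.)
Step 3

Step 3 is incorrect due to a wrong exponent.
The step shows: z*tan(z)**3 + z + tan(z)
The correct value should be: z*tan(z)**2 + z + tan(z)

Explanation: The exponent 2 on tan(z) was incorrectly written as 3: the term z*tan(z)**2 was incorrectly written as z*tan(z)**3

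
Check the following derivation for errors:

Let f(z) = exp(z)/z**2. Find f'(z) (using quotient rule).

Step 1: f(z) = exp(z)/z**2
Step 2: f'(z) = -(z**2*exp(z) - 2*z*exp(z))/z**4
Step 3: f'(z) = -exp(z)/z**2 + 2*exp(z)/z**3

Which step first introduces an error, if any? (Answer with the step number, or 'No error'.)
Step 2

Step 2 is incorrect due to a sign flip.
The step shows: -(z**2*exp(z) - 2*z*exp(z))/z**4
The correct value should be: (z**2*exp(z) - 2*z*exp(z))/z**4

Explanation: The sign of the whole expression was flipped: the term (z**2*exp(z) - 2*z*exp(z))/z**4 was incorrectly written as -(z**2*exp(z) - 2*z*exp(z))/z**4
The later steps are derived from this incorrect expression, so the error originates in Step 2.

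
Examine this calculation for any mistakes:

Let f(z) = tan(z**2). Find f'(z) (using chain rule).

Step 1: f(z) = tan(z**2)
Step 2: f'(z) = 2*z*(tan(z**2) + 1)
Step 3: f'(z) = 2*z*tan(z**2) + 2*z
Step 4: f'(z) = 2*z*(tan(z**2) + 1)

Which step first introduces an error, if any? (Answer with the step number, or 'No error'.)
Step 2

Step 2 is incorrect due to a wrong exponent.
The step shows: 2*z*(tan(z**2) + 1)
The correct value should be: 2*z*(tan(z**2)**2 + 1)

Explanation: The exponent 2 on tan(z**2) was incorrectly written as 1: the term 2*z*(tan(z**2)**2 + 1) was incorrectly written as 2*z*(tan(z**2) + 1)
The later steps are derived from this incorrect expression, so the error originates in Step 2.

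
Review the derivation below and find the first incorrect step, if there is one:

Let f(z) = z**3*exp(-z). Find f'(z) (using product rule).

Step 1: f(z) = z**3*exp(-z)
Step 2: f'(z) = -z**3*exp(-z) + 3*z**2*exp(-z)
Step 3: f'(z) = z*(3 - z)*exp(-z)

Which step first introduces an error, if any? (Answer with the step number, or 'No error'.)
Step 3

Step 3 is incorrect due to a wrong exponent.
The step shows: z*(3 - z)*exp(-z)
The correct value should be: z**2*(3 - z)*exp(-z)

Explanation: The exponent 2 on z was incorrectly written as 1: the term z**2*(3 - z)*exp(-z) was incorrectly written as z*(3 - z)*exp(-z)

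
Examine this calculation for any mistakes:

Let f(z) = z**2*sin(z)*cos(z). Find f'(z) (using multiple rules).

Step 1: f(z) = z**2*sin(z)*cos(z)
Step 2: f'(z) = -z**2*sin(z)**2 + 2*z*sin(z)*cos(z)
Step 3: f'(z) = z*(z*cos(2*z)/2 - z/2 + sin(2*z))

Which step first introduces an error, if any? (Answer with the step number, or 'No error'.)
Step 2

Step 2 is incorrect due to a dropped term.
The step shows: -z**2*sin(z)**2 + 2*z*sin(z)*cos(z)
The correct value should be: -z**2*sin(z)**2 + z**2*cos(z)**2 + 2*z*sin(z)*cos(z)

Explanation: A term was dropped: the term z**2*cos(z)**2 was incorrectly omitted
The later steps are derived from this incorrect expression, so the error originates in Step 2.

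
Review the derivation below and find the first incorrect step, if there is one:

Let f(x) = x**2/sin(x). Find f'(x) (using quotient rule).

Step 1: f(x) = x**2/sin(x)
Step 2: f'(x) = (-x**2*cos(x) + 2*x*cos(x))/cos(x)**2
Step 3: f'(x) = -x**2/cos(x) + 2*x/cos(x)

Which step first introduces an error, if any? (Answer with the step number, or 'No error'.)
Step 2

Step 2 is incorrect due to a wrong trig function.
The step shows: (-x**2*cos(x) + 2*x*cos(x))/cos(x)**2
The correct value should be: (-x**2*cos(x) + 2*x*sin(x))/sin(x)**2

Explanation: sin(x) was incorrectly written as cos(x): the term (-x**2*cos(x) + 2*x*sin(x))/sin(x)**2 was incorrectly written as (-x**2*cos(x) + 2*x*cos(x))/cos(x)**2
The later steps are derived from this incorrect expression, so the error originates in Step 2.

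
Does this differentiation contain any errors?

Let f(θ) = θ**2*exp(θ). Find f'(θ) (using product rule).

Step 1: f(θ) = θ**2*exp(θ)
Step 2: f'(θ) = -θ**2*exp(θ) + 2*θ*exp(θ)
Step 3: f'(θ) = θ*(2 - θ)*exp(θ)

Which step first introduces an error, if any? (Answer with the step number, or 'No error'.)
Step 2

Step 2 is incorrect due to a sign flip.
The step shows: -θ**2*exp(θ) + 2*θ*exp(θ)
The correct value should be: θ**2*exp(θ) + 2*θ*exp(θ)

Explanation: The sign of one term was flipped: the term θ**2*exp(θ) was incorrectly written as -θ**2*exp(θ)
The later steps are derived from this incorrect expression, so the error originates in Step 2.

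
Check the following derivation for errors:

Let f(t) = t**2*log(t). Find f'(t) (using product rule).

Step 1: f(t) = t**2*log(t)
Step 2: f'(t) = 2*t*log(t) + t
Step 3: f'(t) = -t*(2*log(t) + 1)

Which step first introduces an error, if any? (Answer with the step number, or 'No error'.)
Step 3

Step 3 is incorrect due to a sign flip.
The step shows: -t*(2*log(t) + 1)
The correct value should be: t*(2*log(t) + 1)

Explanation: The sign of the whole expression was flipped: the term t*(2*log(t) + 1) was incorrectly written as -t*(2*log(t) + 1)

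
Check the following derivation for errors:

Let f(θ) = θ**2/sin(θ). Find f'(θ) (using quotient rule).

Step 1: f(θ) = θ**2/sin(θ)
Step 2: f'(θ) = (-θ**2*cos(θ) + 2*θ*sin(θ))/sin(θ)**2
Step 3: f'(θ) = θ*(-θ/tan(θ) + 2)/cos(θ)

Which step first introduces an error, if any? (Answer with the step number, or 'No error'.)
Step 3

Step 3 is incorrect due to a wrong trig function.
The step shows: θ*(-θ/tan(θ) + 2)/cos(θ)
The correct value should be: θ*(-θ/tan(θ) + 2)/sin(θ)

Explanation: sin(θ) was incorrectly written as cos(θ): the term θ*(-θ/tan(θ) + 2)/sin(θ) was incorrectly written as θ*(-θ/tan(θ) + 2)/cos(θ)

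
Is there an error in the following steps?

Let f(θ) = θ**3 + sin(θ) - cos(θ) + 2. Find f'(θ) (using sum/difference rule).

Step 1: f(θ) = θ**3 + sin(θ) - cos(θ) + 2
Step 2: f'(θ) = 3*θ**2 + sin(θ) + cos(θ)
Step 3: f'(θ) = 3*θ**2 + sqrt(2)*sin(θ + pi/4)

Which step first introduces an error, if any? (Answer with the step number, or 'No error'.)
No error

All steps in this derivation are correct.
The final answer f'(θ) = 3*θ**2 + sqrt(2)*sin(θ + pi/4) is valid.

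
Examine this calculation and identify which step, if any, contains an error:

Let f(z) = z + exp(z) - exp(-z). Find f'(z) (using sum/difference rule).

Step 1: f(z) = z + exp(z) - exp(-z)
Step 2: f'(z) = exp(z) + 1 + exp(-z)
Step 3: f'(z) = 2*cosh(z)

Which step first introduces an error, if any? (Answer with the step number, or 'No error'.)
Step 3

Step 3 is incorrect due to a dropped term.
The step shows: 2*cosh(z)
The correct value should be: 2*cosh(z) + 1

Explanation: A term was dropped: the term 1 was incorrectly omitted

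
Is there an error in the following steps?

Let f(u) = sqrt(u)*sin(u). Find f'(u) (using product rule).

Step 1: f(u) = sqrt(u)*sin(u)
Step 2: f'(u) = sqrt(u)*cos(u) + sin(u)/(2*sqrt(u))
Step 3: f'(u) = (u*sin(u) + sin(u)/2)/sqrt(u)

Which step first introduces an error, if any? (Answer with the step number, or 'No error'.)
Step 3

Step 3 is incorrect due to a wrong trig function.
The step shows: (u*sin(u) + sin(u)/2)/sqrt(u)
The correct value should be: (u*cos(u) + sin(u)/2)/sqrt(u)

Explanation: cos(u) was incorrectly written as sin(u): the term (u*cos(u) + sin(u)/2)/sqrt(u) was incorrectly written as (u*sin(u) + sin(u)/2)/sqrt(u)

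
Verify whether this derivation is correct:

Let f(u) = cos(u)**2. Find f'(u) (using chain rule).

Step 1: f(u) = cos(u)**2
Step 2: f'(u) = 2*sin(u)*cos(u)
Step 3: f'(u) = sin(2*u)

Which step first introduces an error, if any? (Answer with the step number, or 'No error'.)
Step 2

Step 2 is incorrect due to a sign flip.
The step shows: 2*sin(u)*cos(u)
The correct value should be: -2*sin(u)*cos(u)

Explanation: The sign of the whole expression was flipped: the term -2*sin(u)*cos(u) was incorrectly written as 2*sin(u)*cos(u)
The later steps are derived from this incorrect expression, so the error originates in Step 2.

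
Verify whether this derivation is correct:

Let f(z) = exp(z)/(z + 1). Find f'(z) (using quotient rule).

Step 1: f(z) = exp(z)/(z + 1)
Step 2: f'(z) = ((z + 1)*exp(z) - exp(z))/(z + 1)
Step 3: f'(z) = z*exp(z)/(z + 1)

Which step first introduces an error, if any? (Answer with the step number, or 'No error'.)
Step 2

Step 2 is incorrect due to a wrong exponent.
The step shows: ((z + 1)*exp(z) - exp(z))/(z + 1)
The correct value should be: ((z + 1)*exp(z) - exp(z))/(z + 1)**2

Explanation: The exponent -2 on z + 1 was incorrectly written as -1: the term ((z + 1)*exp(z) - exp(z))/(z + 1)**2 was incorrectly written as ((z + 1)*exp(z) - exp(z))/(z + 1)
The later steps are derived from this incorrect expression, so the error originates in Step 2.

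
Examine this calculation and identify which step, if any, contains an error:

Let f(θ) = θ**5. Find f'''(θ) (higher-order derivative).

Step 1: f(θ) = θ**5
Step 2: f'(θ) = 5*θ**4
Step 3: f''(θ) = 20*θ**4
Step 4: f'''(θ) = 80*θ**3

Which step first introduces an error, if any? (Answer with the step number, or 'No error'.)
Step 3

Step 3 is incorrect due to a wrong exponent.
The step shows: 20*θ**4
The correct value should be: 20*θ**3

Explanation: The exponent 3 on θ was incorrectly written as 4: the term 20*θ**3 was incorrectly written as 20*θ**4
The later steps are derived from this incorrect expression, so the error originates in Step 3.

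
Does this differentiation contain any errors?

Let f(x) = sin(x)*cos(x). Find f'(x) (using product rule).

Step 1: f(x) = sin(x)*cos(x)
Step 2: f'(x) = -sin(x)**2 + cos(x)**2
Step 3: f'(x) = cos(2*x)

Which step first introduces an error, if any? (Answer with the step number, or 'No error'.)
No error

All steps in this derivation are correct.
The final answer f'(x) = cos(2*x) is valid.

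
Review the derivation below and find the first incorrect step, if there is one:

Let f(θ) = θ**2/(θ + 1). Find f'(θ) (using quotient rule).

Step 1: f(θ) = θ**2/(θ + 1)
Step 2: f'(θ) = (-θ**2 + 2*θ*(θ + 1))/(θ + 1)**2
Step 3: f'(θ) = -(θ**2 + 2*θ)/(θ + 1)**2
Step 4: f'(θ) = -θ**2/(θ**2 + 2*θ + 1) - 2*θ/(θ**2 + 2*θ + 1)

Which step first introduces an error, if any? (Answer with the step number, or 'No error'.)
Step 3

Step 3 is incorrect due to a sign flip.
The step shows: -(θ**2 + 2*θ)/(θ + 1)**2
The correct value should be: (θ**2 + 2*θ)/(θ + 1)**2

Explanation: The sign of the whole expression was flipped: the term (θ**2 + 2*θ)/(θ + 1)**2 was incorrectly written as -(θ**2 + 2*θ)/(θ + 1)**2
The later steps are derived from this incorrect expression, so the error originates in Step 3.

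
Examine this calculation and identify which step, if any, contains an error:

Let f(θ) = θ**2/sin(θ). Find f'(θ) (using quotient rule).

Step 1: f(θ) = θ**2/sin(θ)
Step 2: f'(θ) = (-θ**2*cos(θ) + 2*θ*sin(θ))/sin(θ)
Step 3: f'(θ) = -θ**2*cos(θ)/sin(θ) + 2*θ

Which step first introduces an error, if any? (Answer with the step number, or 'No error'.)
Step 2

Step 2 is incorrect due to a wrong exponent.
The step shows: (-θ**2*cos(θ) + 2*θ*sin(θ))/sin(θ)
The correct value should be: (-θ**2*cos(θ) + 2*θ*sin(θ))/sin(θ)**2

Explanation: The exponent -2 on sin(θ) was incorrectly written as -1: the term (-θ**2*cos(θ) + 2*θ*sin(θ))/sin(θ)**2 was incorrectly written as (-θ**2*cos(θ) + 2*θ*sin(θ))/sin(θ)
The later steps are derived from this incorrect expression, so the error originates in Step 2.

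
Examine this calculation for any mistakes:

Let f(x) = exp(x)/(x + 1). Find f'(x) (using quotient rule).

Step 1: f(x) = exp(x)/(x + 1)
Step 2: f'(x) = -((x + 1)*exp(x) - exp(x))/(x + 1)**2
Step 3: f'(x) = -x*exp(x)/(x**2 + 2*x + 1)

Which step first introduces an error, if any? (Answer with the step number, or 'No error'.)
Step 2

Step 2 is incorrect due to a sign flip.
The step shows: -((x + 1)*exp(x) - exp(x))/(x + 1)**2
The correct value should be: ((x + 1)*exp(x) - exp(x))/(x + 1)**2

Explanation: The sign of the whole expression was flipped: the term ((x + 1)*exp(x) - exp(x))/(x + 1)**2 was incorrectly written as -((x + 1)*exp(x) - exp(x))/(x + 1)**2
The later steps are derived from this incorrect expression, so the error originates in Step 2.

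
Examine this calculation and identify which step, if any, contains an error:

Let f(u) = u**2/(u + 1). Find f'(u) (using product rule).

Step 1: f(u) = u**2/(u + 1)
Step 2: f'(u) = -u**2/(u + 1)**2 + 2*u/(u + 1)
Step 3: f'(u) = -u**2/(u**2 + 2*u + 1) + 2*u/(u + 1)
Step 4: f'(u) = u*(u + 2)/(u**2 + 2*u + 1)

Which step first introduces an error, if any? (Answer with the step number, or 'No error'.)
No error

All steps in this derivation are correct.
The final answer f'(u) = u*(u + 2)/(u**2 + 2*u + 1) is valid.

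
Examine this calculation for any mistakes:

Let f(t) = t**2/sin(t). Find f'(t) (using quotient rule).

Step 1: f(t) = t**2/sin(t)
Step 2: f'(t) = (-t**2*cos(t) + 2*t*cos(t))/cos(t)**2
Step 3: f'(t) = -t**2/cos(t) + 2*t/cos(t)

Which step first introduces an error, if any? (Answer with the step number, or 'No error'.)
Step 2

Step 2 is incorrect due to a wrong trig function.
The step shows: (-t**2*cos(t) + 2*t*cos(t))/cos(t)**2
The correct value should be: (-t**2*cos(t) + 2*t*sin(t))/sin(t)**2

Explanation: sin(t) was incorrectly written as cos(t): the term (-t**2*cos(t) + 2*t*sin(t))/sin(t)**2 was incorrectly written as (-t**2*cos(t) + 2*t*cos(t))/cos(t)**2
The later steps are derived from this incorrect expression, so the error originates in Step 2.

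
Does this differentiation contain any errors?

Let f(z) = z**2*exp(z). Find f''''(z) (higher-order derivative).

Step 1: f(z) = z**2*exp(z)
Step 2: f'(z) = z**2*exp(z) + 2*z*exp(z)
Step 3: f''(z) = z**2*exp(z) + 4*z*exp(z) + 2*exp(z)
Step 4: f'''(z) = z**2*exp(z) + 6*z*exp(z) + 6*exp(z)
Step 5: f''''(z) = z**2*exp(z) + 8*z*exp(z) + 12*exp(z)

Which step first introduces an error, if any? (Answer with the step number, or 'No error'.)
No error

All steps in this derivation are correct.
The final answer f''''(z) = z**2*exp(z) + 8*z*exp(z) + 12*exp(z) is valid.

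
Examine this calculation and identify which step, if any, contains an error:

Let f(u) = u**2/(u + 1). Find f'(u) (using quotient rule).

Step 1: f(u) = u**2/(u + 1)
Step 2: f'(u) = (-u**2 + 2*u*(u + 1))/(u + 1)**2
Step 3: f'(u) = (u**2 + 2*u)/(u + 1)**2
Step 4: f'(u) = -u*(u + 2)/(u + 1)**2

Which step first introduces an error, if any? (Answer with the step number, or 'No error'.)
Step 4

Step 4 is incorrect due to a sign flip.
The step shows: -u*(u + 2)/(u + 1)**2
The correct value should be: u*(u + 2)/(u + 1)**2

Explanation: The sign of the whole expression was flipped: the term u*(u + 2)/(u + 1)**2 was incorrectly written as -u*(u + 2)/(u + 1)**2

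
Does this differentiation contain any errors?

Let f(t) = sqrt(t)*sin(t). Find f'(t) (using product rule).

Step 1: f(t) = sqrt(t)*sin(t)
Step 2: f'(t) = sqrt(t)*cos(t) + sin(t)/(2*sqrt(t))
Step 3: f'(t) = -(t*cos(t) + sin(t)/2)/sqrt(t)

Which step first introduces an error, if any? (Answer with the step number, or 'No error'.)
Step 3

Step 3 is incorrect due to a sign flip.
The step shows: -(t*cos(t) + sin(t)/2)/sqrt(t)
The correct value should be: (t*cos(t) + sin(t)/2)/sqrt(t)

Explanation: The sign of the whole expression was flipped: the term (t*cos(t) + sin(t)/2)/sqrt(t) was incorrectly written as -(t*cos(t) + sin(t)/2)/sqrt(t)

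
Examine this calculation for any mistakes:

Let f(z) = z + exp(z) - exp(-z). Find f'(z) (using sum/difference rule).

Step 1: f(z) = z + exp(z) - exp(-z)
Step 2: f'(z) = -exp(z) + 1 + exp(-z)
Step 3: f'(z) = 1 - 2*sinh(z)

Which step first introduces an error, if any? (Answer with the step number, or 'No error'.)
Step 2

Step 2 is incorrect due to a sign flip.
The step shows: -exp(z) + 1 + exp(-z)
The correct value should be: exp(z) + 1 + exp(-z)

Explanation: The sign of one term was flipped: the term exp(z) was incorrectly written as -exp(z)
The later steps are derived from this incorrect expression, so the error originates in Step 2.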